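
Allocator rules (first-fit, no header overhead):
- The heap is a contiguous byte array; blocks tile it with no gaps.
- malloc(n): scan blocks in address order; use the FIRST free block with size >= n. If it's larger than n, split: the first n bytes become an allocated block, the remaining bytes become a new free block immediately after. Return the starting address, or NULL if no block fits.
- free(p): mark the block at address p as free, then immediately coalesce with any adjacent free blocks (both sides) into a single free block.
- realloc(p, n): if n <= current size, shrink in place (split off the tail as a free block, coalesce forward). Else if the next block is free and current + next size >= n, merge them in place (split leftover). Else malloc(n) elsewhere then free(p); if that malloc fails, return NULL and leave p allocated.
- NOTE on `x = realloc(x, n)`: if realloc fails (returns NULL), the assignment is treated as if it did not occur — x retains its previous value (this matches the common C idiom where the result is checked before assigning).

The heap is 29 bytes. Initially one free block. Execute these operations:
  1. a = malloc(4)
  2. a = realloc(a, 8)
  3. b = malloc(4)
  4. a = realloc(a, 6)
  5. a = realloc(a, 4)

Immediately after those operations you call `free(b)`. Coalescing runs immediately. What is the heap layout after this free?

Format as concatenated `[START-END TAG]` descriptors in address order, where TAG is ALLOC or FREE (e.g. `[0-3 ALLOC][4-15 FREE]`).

Op 1: a = malloc(4) -> a = 0; heap: [0-3 ALLOC][4-28 FREE]
Op 2: a = realloc(a, 8) -> a = 0; heap: [0-7 ALLOC][8-28 FREE]
Op 3: b = malloc(4) -> b = 8; heap: [0-7 ALLOC][8-11 ALLOC][12-28 FREE]
Op 4: a = realloc(a, 6) -> a = 0; heap: [0-5 ALLOC][6-7 FREE][8-11 ALLOC][12-28 FREE]
Op 5: a = realloc(a, 4) -> a = 0; heap: [0-3 ALLOC][4-7 FREE][8-11 ALLOC][12-28 FREE]
free(b): b = 8 -> block [8-11 ALLOC]; mark free, coalesce with adjacent free neighbors -> [0-3 ALLOC][4-28 FREE]

Answer: [0-3 ALLOC][4-28 FREE]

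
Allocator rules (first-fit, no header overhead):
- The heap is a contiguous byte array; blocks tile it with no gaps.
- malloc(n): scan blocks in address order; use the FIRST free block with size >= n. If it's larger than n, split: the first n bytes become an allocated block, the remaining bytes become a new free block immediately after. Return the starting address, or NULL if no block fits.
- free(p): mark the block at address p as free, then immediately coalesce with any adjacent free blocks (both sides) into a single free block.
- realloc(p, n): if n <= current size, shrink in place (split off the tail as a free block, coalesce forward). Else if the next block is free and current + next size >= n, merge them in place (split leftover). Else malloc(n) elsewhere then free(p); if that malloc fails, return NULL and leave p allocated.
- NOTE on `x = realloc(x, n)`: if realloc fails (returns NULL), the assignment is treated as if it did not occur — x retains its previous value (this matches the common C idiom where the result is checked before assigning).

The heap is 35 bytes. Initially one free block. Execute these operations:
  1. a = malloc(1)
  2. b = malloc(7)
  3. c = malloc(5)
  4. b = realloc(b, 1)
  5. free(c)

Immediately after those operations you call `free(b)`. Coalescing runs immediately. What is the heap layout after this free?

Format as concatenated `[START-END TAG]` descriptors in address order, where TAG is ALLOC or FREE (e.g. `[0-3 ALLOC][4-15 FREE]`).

Op 1: a = malloc(1) -> a = 0; heap: [0-0 ALLOC][1-34 FREE]
Op 2: b = malloc(7) -> b = 1; heap: [0-0 ALLOC][1-7 ALLOC][8-34 FREE]
Op 3: c = malloc(5) -> c = 8; heap: [0-0 ALLOC][1-7 ALLOC][8-12 ALLOC][13-34 FREE]
Op 4: b = realloc(b, 1) -> b = 1; heap: [0-0 ALLOC][1-1 ALLOC][2-7 FREE][8-12 ALLOC][13-34 FREE]
Op 5: free(c) -> (freed c); heap: [0-0 ALLOC][1-1 ALLOC][2-34 FREE]
free(b): b = 1 -> block [1-1 ALLOC]; mark free, coalesce with adjacent free neighbors -> [0-0 ALLOC][1-34 FREE]

Answer: [0-0 ALLOC][1-34 FREE]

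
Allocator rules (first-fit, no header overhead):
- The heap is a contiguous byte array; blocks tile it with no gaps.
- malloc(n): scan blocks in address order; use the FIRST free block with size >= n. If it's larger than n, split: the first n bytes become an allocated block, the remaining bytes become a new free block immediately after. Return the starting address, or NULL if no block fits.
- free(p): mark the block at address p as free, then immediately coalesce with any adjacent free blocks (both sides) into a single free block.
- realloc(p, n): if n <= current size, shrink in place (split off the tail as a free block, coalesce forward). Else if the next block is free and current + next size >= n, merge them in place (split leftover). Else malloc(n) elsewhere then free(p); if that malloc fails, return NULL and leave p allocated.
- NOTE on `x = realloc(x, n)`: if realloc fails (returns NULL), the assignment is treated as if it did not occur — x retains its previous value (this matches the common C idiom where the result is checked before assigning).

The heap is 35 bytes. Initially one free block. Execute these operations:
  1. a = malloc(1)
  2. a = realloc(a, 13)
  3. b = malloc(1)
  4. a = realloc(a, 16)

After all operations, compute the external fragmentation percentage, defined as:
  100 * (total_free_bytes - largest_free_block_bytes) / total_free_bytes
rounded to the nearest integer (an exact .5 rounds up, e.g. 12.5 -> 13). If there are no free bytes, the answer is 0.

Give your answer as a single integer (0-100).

Op 1: a = malloc(1) -> a = 0; heap: [0-0 ALLOC][1-34 FREE]
Op 2: a = realloc(a, 13) -> a = 0; heap: [0-12 ALLOC][13-34 FREE]
Op 3: b = malloc(1) -> b = 13; heap: [0-12 ALLOC][13-13 ALLOC][14-34 FREE]
Op 4: a = realloc(a, 16) -> a = 14; heap: [0-12 FREE][13-13 ALLOC][14-29 ALLOC][30-34 FREE]
Free blocks: [13 5] total_free=18 largest=13 -> 100*(18-13)/18 = 500/18 ≈ 27.778 -> rounds to 28

Answer: 28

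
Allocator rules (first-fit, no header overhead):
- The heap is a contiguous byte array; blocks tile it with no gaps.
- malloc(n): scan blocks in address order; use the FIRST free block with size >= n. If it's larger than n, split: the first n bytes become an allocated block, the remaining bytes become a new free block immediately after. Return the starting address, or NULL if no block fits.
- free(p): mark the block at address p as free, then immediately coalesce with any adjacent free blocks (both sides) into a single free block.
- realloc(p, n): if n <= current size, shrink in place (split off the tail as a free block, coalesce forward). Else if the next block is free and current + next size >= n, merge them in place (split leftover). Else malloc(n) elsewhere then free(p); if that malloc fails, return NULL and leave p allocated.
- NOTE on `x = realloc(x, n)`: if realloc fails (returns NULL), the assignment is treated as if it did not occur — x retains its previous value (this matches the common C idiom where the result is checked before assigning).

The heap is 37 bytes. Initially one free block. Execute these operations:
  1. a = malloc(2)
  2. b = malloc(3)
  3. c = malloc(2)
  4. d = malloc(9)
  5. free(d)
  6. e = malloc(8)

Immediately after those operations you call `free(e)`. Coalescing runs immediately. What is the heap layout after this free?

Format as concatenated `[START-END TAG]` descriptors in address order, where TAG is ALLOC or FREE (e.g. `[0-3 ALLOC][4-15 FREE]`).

Answer: [0-1 ALLOC][2-4 ALLOC][5-6 ALLOC][7-36 FREE]

Derivation:
Op 1: a = malloc(2) -> a = 0; heap: [0-1 ALLOC][2-36 FREE]
Op 2: b = malloc(3) -> b = 2; heap: [0-1 ALLOC][2-4 ALLOC][5-36 FREE]
Op 3: c = malloc(2) -> c = 5; heap: [0-1 ALLOC][2-4 ALLOC][5-6 ALLOC][7-36 FREE]
Op 4: d = malloc(9) -> d = 7; heap: [0-1 ALLOC][2-4 ALLOC][5-6 ALLOC][7-15 ALLOC][16-36 FREE]
Op 5: free(d) -> (freed d); heap: [0-1 ALLOC][2-4 ALLOC][5-6 ALLOC][7-36 FREE]
Op 6: e = malloc(8) -> e = 7; heap: [0-1 ALLOC][2-4 ALLOC][5-6 ALLOC][7-14 ALLOC][15-36 FREE]
free(e): e = 7 -> block [7-14 ALLOC]; mark free, coalesce with adjacent free neighbors -> [0-1 ALLOC][2-4 ALLOC][5-6 ALLOC][7-36 FREE]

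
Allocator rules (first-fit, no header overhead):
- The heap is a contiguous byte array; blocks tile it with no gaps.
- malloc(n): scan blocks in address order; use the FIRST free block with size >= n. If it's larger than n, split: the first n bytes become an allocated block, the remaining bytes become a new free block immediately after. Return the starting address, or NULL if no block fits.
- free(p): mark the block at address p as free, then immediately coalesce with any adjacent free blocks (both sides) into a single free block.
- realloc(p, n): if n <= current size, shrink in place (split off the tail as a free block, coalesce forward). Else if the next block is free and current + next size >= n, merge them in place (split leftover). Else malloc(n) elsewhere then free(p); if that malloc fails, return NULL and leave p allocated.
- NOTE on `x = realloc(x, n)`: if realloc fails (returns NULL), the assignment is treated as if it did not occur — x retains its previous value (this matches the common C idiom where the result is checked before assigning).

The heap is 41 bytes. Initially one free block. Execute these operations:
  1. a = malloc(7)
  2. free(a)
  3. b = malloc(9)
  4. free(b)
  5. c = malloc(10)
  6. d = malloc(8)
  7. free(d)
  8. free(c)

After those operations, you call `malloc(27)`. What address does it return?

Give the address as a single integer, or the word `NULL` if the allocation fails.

Op 1: a = malloc(7) -> a = 0; heap: [0-6 ALLOC][7-40 FREE]
Op 2: free(a) -> (freed a); heap: [0-40 FREE]
Op 3: b = malloc(9) -> b = 0; heap: [0-8 ALLOC][9-40 FREE]
Op 4: free(b) -> (freed b); heap: [0-40 FREE]
Op 5: c = malloc(10) -> c = 0; heap: [0-9 ALLOC][10-40 FREE]
Op 6: d = malloc(8) -> d = 10; heap: [0-9 ALLOC][10-17 ALLOC][18-40 FREE]
Op 7: free(d) -> (freed d); heap: [0-9 ALLOC][10-40 FREE]
Op 8: free(c) -> (freed c); heap: [0-40 FREE]
malloc(27): first-fit scan over [0-40 FREE] -> 0

Answer: 0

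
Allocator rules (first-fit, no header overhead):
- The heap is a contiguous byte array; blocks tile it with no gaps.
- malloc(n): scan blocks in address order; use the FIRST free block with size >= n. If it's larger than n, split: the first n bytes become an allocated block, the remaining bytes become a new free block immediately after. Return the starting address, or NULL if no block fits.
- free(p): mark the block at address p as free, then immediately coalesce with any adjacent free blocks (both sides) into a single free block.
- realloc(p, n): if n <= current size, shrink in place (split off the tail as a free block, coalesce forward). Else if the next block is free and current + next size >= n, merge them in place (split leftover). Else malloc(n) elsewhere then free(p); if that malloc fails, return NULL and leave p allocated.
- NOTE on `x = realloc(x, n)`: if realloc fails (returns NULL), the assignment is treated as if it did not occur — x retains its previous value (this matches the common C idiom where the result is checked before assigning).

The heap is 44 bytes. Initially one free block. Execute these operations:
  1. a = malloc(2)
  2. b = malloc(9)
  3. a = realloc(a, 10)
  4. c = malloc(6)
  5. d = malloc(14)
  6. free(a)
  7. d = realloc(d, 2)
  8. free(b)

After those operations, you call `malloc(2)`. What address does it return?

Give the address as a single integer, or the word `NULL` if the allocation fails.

Answer: 0

Derivation:
Op 1: a = malloc(2) -> a = 0; heap: [0-1 ALLOC][2-43 FREE]
Op 2: b = malloc(9) -> b = 2; heap: [0-1 ALLOC][2-10 ALLOC][11-43 FREE]
Op 3: a = realloc(a, 10) -> a = 11; heap: [0-1 FREE][2-10 ALLOC][11-20 ALLOC][21-43 FREE]
Op 4: c = malloc(6) -> c = 21; heap: [0-1 FREE][2-10 ALLOC][11-20 ALLOC][21-26 ALLOC][27-43 FREE]
Op 5: d = malloc(14) -> d = 27; heap: [0-1 FREE][2-10 ALLOC][11-20 ALLOC][21-26 ALLOC][27-40 ALLOC][41-43 FREE]
Op 6: free(a) -> (freed a); heap: [0-1 FREE][2-10 ALLOC][11-20 FREE][21-26 ALLOC][27-40 ALLOC][41-43 FREE]
Op 7: d = realloc(d, 2) -> d = 27; heap: [0-1 FREE][2-10 ALLOC][11-20 FREE][21-26 ALLOC][27-28 ALLOC][29-43 FREE]
Op 8: free(b) -> (freed b); heap: [0-20 FREE][21-26 ALLOC][27-28 ALLOC][29-43 FREE]
malloc(2): first-fit scan over [0-20 FREE][21-26 ALLOC][27-28 ALLOC][29-43 FREE] -> 0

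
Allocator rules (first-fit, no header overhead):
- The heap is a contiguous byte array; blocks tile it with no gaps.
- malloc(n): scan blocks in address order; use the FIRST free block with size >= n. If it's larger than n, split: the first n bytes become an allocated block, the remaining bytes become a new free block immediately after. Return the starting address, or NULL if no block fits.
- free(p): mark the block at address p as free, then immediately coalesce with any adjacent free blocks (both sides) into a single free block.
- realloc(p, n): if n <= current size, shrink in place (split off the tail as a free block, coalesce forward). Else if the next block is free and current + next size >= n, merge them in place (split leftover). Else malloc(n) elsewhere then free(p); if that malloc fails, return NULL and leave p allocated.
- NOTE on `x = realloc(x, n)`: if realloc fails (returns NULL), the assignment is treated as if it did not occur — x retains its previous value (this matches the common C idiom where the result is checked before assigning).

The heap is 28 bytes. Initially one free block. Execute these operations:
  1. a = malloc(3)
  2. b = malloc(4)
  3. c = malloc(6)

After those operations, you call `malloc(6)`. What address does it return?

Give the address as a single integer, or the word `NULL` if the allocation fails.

Answer: 13

Derivation:
Op 1: a = malloc(3) -> a = 0; heap: [0-2 ALLOC][3-27 FREE]
Op 2: b = malloc(4) -> b = 3; heap: [0-2 ALLOC][3-6 ALLOC][7-27 FREE]
Op 3: c = malloc(6) -> c = 7; heap: [0-2 ALLOC][3-6 ALLOC][7-12 ALLOC][13-27 FREE]
malloc(6): first-fit scan over [0-2 ALLOC][3-6 ALLOC][7-12 ALLOC][13-27 FREE] -> 13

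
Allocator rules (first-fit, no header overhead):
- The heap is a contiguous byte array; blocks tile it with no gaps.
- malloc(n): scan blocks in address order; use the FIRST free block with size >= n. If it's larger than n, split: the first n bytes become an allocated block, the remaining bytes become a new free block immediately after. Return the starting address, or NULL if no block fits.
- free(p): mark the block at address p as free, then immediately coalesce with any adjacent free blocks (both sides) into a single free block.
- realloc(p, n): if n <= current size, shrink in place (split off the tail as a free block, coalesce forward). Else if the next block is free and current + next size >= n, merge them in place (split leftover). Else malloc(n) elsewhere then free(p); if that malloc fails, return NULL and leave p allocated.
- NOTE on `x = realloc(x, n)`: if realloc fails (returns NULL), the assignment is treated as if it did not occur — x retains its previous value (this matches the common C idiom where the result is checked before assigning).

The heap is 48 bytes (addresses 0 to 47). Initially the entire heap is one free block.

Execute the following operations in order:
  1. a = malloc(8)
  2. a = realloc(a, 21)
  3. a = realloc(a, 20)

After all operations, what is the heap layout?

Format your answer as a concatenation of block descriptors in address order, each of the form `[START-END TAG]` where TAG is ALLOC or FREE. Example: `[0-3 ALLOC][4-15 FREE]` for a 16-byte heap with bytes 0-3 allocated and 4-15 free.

Answer: [0-19 ALLOC][20-47 FREE]

Derivation:
Op 1: a = malloc(8) -> a = 0; heap: [0-7 ALLOC][8-47 FREE]
Op 2: a = realloc(a, 21) -> a = 0; heap: [0-20 ALLOC][21-47 FREE]
Op 3: a = realloc(a, 20) -> a = 0; heap: [0-19 ALLOC][20-47 FREE]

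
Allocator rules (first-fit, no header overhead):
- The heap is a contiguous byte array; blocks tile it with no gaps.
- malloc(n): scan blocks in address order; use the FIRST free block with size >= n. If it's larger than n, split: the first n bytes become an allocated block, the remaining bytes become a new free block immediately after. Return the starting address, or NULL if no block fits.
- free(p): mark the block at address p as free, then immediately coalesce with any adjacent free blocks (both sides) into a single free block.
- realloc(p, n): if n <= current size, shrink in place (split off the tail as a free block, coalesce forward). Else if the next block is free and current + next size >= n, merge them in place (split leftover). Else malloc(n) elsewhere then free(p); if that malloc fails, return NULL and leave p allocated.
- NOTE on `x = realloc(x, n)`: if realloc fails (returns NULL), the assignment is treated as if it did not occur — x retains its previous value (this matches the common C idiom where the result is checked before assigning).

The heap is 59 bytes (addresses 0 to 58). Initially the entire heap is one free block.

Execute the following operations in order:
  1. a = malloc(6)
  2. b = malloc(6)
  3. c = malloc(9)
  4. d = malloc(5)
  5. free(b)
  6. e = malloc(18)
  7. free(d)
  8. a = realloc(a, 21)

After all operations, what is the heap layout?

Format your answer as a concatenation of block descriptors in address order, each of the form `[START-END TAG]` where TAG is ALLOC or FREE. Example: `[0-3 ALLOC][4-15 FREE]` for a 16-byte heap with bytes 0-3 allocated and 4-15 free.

Answer: [0-5 ALLOC][6-11 FREE][12-20 ALLOC][21-25 FREE][26-43 ALLOC][44-58 FREE]

Derivation:
Op 1: a = malloc(6) -> a = 0; heap: [0-5 ALLOC][6-58 FREE]
Op 2: b = malloc(6) -> b = 6; heap: [0-5 ALLOC][6-11 ALLOC][12-58 FREE]
Op 3: c = malloc(9) -> c = 12; heap: [0-5 ALLOC][6-11 ALLOC][12-20 ALLOC][21-58 FREE]
Op 4: d = malloc(5) -> d = 21; heap: [0-5 ALLOC][6-11 ALLOC][12-20 ALLOC][21-25 ALLOC][26-58 FREE]
Op 5: free(b) -> (freed b); heap: [0-5 ALLOC][6-11 FREE][12-20 ALLOC][21-25 ALLOC][26-58 FREE]
Op 6: e = malloc(18) -> e = 26; heap: [0-5 ALLOC][6-11 FREE][12-20 ALLOC][21-25 ALLOC][26-43 ALLOC][44-58 FREE]
Op 7: free(d) -> (freed d); heap: [0-5 ALLOC][6-11 FREE][12-20 ALLOC][21-25 FREE][26-43 ALLOC][44-58 FREE]
Op 8: a = realloc(a, 21) -> NULL (a unchanged); heap: [0-5 ALLOC][6-11 FREE][12-20 ALLOC][21-25 FREE][26-43 ALLOC][44-58 FREE]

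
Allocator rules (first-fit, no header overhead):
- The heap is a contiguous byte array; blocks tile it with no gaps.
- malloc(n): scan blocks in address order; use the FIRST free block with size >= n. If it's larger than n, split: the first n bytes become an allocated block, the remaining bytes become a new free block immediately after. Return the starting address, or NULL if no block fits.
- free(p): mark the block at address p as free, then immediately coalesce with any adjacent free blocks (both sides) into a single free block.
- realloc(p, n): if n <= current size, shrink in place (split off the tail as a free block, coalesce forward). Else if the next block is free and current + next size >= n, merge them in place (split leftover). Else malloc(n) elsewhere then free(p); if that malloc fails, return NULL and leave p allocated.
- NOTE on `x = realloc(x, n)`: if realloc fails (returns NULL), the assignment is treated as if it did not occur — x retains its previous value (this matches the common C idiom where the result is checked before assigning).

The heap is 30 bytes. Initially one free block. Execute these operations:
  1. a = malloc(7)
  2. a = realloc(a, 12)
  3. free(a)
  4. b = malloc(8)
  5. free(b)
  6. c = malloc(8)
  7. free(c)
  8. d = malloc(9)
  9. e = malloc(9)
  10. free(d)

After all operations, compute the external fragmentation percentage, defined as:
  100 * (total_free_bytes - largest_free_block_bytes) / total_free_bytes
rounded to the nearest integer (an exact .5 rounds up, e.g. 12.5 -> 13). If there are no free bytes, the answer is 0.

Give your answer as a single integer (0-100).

Answer: 43

Derivation:
Op 1: a = malloc(7) -> a = 0; heap: [0-6 ALLOC][7-29 FREE]
Op 2: a = realloc(a, 12) -> a = 0; heap: [0-11 ALLOC][12-29 FREE]
Op 3: free(a) -> (freed a); heap: [0-29 FREE]
Op 4: b = malloc(8) -> b = 0; heap: [0-7 ALLOC][8-29 FREE]
Op 5: free(b) -> (freed b); heap: [0-29 FREE]
Op 6: c = malloc(8) -> c = 0; heap: [0-7 ALLOC][8-29 FREE]
Op 7: free(c) -> (freed c); heap: [0-29 FREE]
Op 8: d = malloc(9) -> d = 0; heap: [0-8 ALLOC][9-29 FREE]
Op 9: e = malloc(9) -> e = 9; heap: [0-8 ALLOC][9-17 ALLOC][18-29 FREE]
Op 10: free(d) -> (freed d); heap: [0-8 FREE][9-17 ALLOC][18-29 FREE]
Free blocks: [9 12] total_free=21 largest=12 -> 100*(21-12)/21 = 900/21 ≈ 42.857 -> rounds to 43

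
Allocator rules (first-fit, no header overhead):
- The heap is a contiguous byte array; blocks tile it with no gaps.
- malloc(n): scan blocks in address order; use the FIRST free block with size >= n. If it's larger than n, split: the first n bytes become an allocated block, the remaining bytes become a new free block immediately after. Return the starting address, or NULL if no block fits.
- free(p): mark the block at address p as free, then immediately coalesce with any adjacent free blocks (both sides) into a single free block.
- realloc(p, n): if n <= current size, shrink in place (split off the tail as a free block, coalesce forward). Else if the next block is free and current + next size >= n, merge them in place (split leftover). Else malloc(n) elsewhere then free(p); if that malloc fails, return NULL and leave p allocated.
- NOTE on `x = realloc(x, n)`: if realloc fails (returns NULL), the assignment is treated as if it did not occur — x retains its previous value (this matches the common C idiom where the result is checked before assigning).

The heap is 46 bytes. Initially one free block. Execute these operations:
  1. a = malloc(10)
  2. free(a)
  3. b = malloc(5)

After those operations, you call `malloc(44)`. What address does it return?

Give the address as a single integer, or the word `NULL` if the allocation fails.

Answer: NULL

Derivation:
Op 1: a = malloc(10) -> a = 0; heap: [0-9 ALLOC][10-45 FREE]
Op 2: free(a) -> (freed a); heap: [0-45 FREE]
Op 3: b = malloc(5) -> b = 0; heap: [0-4 ALLOC][5-45 FREE]
malloc(44): first-fit scan over [0-4 ALLOC][5-45 FREE] -> NULL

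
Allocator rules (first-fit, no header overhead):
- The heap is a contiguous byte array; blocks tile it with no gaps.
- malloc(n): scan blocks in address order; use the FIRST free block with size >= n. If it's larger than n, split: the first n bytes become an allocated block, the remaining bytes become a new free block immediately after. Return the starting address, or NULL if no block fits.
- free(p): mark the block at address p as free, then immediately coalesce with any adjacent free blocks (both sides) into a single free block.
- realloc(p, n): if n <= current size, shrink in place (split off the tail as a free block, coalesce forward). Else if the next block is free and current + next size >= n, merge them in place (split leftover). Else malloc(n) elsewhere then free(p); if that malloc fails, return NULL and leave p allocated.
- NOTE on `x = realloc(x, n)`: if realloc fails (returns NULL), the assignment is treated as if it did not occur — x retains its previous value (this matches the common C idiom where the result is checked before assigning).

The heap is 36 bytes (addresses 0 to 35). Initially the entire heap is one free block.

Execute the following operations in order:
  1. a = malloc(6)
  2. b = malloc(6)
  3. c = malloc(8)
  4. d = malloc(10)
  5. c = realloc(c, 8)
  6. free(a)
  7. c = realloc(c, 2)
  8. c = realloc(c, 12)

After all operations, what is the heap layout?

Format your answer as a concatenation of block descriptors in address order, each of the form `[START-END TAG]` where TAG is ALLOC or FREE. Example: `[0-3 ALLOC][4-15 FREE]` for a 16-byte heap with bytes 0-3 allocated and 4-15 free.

Op 1: a = malloc(6) -> a = 0; heap: [0-5 ALLOC][6-35 FREE]
Op 2: b = malloc(6) -> b = 6; heap: [0-5 ALLOC][6-11 ALLOC][12-35 FREE]
Op 3: c = malloc(8) -> c = 12; heap: [0-5 ALLOC][6-11 ALLOC][12-19 ALLOC][20-35 FREE]
Op 4: d = malloc(10) -> d = 20; heap: [0-5 ALLOC][6-11 ALLOC][12-19 ALLOC][20-29 ALLOC][30-35 FREE]
Op 5: c = realloc(c, 8) -> c = 12; heap: [0-5 ALLOC][6-11 ALLOC][12-19 ALLOC][20-29 ALLOC][30-35 FREE]
Op 6: free(a) -> (freed a); heap: [0-5 FREE][6-11 ALLOC][12-19 ALLOC][20-29 ALLOC][30-35 FREE]
Op 7: c = realloc(c, 2) -> c = 12; heap: [0-5 FREE][6-11 ALLOC][12-13 ALLOC][14-19 FREE][20-29 ALLOC][30-35 FREE]
Op 8: c = realloc(c, 12) -> NULL (c unchanged); heap: [0-5 FREE][6-11 ALLOC][12-13 ALLOC][14-19 FREE][20-29 ALLOC][30-35 FREE]

Answer: [0-5 FREE][6-11 ALLOC][12-13 ALLOC][14-19 FREE][20-29 ALLOC][30-35 FREE]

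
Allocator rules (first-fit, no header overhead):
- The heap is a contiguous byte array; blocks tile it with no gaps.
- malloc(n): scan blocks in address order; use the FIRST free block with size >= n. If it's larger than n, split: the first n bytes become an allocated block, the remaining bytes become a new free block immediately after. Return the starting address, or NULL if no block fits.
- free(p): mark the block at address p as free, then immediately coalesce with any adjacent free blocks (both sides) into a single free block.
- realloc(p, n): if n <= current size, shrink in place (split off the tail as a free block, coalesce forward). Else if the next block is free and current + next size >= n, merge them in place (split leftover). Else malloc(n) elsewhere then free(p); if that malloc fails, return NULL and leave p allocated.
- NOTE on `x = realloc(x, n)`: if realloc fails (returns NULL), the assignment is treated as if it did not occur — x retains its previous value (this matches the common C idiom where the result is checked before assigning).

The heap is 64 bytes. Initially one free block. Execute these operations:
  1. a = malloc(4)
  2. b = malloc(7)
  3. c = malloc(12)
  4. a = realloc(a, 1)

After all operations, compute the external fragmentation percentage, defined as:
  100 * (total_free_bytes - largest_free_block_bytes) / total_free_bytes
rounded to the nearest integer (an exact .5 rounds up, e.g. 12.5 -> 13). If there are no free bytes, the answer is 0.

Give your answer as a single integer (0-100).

Answer: 7

Derivation:
Op 1: a = malloc(4) -> a = 0; heap: [0-3 ALLOC][4-63 FREE]
Op 2: b = malloc(7) -> b = 4; heap: [0-3 ALLOC][4-10 ALLOC][11-63 FREE]
Op 3: c = malloc(12) -> c = 11; heap: [0-3 ALLOC][4-10 ALLOC][11-22 ALLOC][23-63 FREE]
Op 4: a = realloc(a, 1) -> a = 0; heap: [0-0 ALLOC][1-3 FREE][4-10 ALLOC][11-22 ALLOC][23-63 FREE]
Free blocks: [3 41] total_free=44 largest=41 -> 100*(44-41)/44 = 300/44 ≈ 6.818 -> rounds to 7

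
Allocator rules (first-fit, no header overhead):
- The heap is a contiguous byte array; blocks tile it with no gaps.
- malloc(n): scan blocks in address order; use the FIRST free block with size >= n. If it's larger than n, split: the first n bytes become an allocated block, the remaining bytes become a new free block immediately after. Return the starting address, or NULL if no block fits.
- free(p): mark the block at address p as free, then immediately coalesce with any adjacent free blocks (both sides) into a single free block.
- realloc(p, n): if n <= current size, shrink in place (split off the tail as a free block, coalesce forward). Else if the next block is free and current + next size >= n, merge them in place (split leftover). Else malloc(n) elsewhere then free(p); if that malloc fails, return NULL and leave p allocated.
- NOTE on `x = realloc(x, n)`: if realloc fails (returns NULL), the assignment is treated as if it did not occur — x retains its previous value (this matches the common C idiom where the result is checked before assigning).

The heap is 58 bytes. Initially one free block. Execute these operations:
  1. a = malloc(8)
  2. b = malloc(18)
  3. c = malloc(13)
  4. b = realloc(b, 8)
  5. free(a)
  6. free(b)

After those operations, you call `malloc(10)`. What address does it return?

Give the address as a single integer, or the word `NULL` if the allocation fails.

Op 1: a = malloc(8) -> a = 0; heap: [0-7 ALLOC][8-57 FREE]
Op 2: b = malloc(18) -> b = 8; heap: [0-7 ALLOC][8-25 ALLOC][26-57 FREE]
Op 3: c = malloc(13) -> c = 26; heap: [0-7 ALLOC][8-25 ALLOC][26-38 ALLOC][39-57 FREE]
Op 4: b = realloc(b, 8) -> b = 8; heap: [0-7 ALLOC][8-15 ALLOC][16-25 FREE][26-38 ALLOC][39-57 FREE]
Op 5: free(a) -> (freed a); heap: [0-7 FREE][8-15 ALLOC][16-25 FREE][26-38 ALLOC][39-57 FREE]
Op 6: free(b) -> (freed b); heap: [0-25 FREE][26-38 ALLOC][39-57 FREE]
malloc(10): first-fit scan over [0-25 FREE][26-38 ALLOC][39-57 FREE] -> 0

Answer: 0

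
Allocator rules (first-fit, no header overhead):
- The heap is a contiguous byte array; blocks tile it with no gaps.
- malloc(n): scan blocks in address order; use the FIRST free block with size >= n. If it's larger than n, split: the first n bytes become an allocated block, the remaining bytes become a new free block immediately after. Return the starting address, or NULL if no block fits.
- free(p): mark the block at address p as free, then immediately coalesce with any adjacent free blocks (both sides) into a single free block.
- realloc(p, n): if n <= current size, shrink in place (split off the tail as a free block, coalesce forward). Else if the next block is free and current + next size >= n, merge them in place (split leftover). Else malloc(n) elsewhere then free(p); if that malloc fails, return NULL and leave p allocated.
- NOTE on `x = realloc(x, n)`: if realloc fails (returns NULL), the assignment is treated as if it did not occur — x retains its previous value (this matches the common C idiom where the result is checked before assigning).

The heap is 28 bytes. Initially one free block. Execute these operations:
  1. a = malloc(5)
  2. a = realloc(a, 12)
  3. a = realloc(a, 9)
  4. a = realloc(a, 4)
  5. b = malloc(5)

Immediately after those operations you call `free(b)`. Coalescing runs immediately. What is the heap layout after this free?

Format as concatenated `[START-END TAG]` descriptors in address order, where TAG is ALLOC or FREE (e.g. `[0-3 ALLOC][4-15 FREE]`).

Answer: [0-3 ALLOC][4-27 FREE]

Derivation:
Op 1: a = malloc(5) -> a = 0; heap: [0-4 ALLOC][5-27 FREE]
Op 2: a = realloc(a, 12) -> a = 0; heap: [0-11 ALLOC][12-27 FREE]
Op 3: a = realloc(a, 9) -> a = 0; heap: [0-8 ALLOC][9-27 FREE]
Op 4: a = realloc(a, 4) -> a = 0; heap: [0-3 ALLOC][4-27 FREE]
Op 5: b = malloc(5) -> b = 4; heap: [0-3 ALLOC][4-8 ALLOC][9-27 FREE]
free(b): b = 4 -> block [4-8 ALLOC]; mark free, coalesce with adjacent free neighbors -> [0-3 ALLOC][4-27 FREE]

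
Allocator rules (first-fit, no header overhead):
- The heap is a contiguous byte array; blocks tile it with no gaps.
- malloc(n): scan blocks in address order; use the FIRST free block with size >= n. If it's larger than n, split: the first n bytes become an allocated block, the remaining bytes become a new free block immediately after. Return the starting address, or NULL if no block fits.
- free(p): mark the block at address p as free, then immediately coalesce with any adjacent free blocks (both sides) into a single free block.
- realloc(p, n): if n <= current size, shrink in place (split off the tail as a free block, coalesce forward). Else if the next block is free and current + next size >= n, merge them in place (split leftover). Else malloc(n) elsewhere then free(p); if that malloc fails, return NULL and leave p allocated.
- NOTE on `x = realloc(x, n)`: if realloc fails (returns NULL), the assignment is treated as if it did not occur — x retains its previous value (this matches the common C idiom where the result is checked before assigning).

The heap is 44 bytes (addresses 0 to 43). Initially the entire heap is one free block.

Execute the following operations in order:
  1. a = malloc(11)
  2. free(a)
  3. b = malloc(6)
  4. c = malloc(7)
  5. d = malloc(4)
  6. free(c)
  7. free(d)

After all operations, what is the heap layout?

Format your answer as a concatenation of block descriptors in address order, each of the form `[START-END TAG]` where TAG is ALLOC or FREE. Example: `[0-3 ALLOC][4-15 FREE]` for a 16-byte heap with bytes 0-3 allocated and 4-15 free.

Op 1: a = malloc(11) -> a = 0; heap: [0-10 ALLOC][11-43 FREE]
Op 2: free(a) -> (freed a); heap: [0-43 FREE]
Op 3: b = malloc(6) -> b = 0; heap: [0-5 ALLOC][6-43 FREE]
Op 4: c = malloc(7) -> c = 6; heap: [0-5 ALLOC][6-12 ALLOC][13-43 FREE]
Op 5: d = malloc(4) -> d = 13; heap: [0-5 ALLOC][6-12 ALLOC][13-16 ALLOC][17-43 FREE]
Op 6: free(c) -> (freed c); heap: [0-5 ALLOC][6-12 FREE][13-16 ALLOC][17-43 FREE]
Op 7: free(d) -> (freed d); heap: [0-5 ALLOC][6-43 FREE]

Answer: [0-5 ALLOC][6-43 FREE]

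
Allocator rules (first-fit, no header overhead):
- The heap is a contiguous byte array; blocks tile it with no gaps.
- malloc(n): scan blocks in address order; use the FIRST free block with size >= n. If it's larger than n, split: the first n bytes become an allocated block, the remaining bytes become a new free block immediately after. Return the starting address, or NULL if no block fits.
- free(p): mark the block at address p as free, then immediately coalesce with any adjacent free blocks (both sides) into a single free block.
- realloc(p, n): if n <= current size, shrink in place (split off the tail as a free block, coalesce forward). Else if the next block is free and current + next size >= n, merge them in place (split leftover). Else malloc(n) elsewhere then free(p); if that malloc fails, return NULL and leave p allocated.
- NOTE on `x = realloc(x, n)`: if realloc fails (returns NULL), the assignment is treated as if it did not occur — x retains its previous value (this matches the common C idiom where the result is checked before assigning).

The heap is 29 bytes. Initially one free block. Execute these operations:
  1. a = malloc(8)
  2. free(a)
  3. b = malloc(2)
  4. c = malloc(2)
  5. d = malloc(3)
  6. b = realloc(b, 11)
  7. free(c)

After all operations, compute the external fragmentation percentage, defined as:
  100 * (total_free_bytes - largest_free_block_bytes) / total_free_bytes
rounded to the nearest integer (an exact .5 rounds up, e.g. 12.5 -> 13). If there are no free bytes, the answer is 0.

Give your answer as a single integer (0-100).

Op 1: a = malloc(8) -> a = 0; heap: [0-7 ALLOC][8-28 FREE]
Op 2: free(a) -> (freed a); heap: [0-28 FREE]
Op 3: b = malloc(2) -> b = 0; heap: [0-1 ALLOC][2-28 FREE]
Op 4: c = malloc(2) -> c = 2; heap: [0-1 ALLOC][2-3 ALLOC][4-28 FREE]
Op 5: d = malloc(3) -> d = 4; heap: [0-1 ALLOC][2-3 ALLOC][4-6 ALLOC][7-28 FREE]
Op 6: b = realloc(b, 11) -> b = 7; heap: [0-1 FREE][2-3 ALLOC][4-6 ALLOC][7-17 ALLOC][18-28 FREE]
Op 7: free(c) -> (freed c); heap: [0-3 FREE][4-6 ALLOC][7-17 ALLOC][18-28 FREE]
Free blocks: [4 11] total_free=15 largest=11 -> 100*(15-11)/15 = 400/15 ≈ 26.667 -> rounds to 27

Answer: 27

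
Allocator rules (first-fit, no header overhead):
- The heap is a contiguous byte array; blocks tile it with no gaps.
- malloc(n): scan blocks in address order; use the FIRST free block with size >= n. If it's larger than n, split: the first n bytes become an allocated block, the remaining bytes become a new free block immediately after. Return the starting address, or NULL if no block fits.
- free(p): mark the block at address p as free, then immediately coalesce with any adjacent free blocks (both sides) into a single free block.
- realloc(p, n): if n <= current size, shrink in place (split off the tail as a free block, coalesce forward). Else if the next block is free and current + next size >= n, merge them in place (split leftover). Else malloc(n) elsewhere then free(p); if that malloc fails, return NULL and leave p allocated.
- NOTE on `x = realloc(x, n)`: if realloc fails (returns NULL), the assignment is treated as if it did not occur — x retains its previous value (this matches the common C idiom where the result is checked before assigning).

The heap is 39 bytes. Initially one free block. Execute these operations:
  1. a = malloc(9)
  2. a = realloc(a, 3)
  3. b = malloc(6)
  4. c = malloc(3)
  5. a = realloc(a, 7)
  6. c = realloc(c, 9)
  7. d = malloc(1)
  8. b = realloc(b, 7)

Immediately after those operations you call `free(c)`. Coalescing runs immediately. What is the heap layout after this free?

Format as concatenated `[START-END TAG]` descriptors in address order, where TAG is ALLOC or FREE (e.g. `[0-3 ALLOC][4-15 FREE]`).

Op 1: a = malloc(9) -> a = 0; heap: [0-8 ALLOC][9-38 FREE]
Op 2: a = realloc(a, 3) -> a = 0; heap: [0-2 ALLOC][3-38 FREE]
Op 3: b = malloc(6) -> b = 3; heap: [0-2 ALLOC][3-8 ALLOC][9-38 FREE]
Op 4: c = malloc(3) -> c = 9; heap: [0-2 ALLOC][3-8 ALLOC][9-11 ALLOC][12-38 FREE]
Op 5: a = realloc(a, 7) -> a = 12; heap: [0-2 FREE][3-8 ALLOC][9-11 ALLOC][12-18 ALLOC][19-38 FREE]
Op 6: c = realloc(c, 9) -> c = 19; heap: [0-2 FREE][3-8 ALLOC][9-11 FREE][12-18 ALLOC][19-27 ALLOC][28-38 FREE]
Op 7: d = malloc(1) -> d = 0; heap: [0-0 ALLOC][1-2 FREE][3-8 ALLOC][9-11 FREE][12-18 ALLOC][19-27 ALLOC][28-38 FREE]
Op 8: b = realloc(b, 7) -> b = 3; heap: [0-0 ALLOC][1-2 FREE][3-9 ALLOC][10-11 FREE][12-18 ALLOC][19-27 ALLOC][28-38 FREE]
free(c): c = 19 -> block [19-27 ALLOC]; mark free, coalesce with adjacent free neighbors -> [0-0 ALLOC][1-2 FREE][3-9 ALLOC][10-11 FREE][12-18 ALLOC][19-38 FREE]

Answer: [0-0 ALLOC][1-2 FREE][3-9 ALLOC][10-11 FREE][12-18 ALLOC][19-38 FREE]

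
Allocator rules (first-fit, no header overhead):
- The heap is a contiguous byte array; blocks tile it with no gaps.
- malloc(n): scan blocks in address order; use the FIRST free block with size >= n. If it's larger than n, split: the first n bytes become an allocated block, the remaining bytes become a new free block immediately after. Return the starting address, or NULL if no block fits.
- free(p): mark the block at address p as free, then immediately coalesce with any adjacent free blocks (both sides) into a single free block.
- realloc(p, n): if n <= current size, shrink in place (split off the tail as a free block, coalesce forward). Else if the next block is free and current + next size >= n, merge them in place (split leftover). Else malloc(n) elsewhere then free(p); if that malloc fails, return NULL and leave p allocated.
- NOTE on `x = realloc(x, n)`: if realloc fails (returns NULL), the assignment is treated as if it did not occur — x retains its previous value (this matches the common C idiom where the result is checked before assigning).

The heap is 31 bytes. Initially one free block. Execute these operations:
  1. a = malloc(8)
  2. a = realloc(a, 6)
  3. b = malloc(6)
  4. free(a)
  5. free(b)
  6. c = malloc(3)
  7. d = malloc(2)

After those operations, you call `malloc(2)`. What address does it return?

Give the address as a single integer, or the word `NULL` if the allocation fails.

Op 1: a = malloc(8) -> a = 0; heap: [0-7 ALLOC][8-30 FREE]
Op 2: a = realloc(a, 6) -> a = 0; heap: [0-5 ALLOC][6-30 FREE]
Op 3: b = malloc(6) -> b = 6; heap: [0-5 ALLOC][6-11 ALLOC][12-30 FREE]
Op 4: free(a) -> (freed a); heap: [0-5 FREE][6-11 ALLOC][12-30 FREE]
Op 5: free(b) -> (freed b); heap: [0-30 FREE]
Op 6: c = malloc(3) -> c = 0; heap: [0-2 ALLOC][3-30 FREE]
Op 7: d = malloc(2) -> d = 3; heap: [0-2 ALLOC][3-4 ALLOC][5-30 FREE]
malloc(2): first-fit scan over [0-2 ALLOC][3-4 ALLOC][5-30 FREE] -> 5

Answer: 5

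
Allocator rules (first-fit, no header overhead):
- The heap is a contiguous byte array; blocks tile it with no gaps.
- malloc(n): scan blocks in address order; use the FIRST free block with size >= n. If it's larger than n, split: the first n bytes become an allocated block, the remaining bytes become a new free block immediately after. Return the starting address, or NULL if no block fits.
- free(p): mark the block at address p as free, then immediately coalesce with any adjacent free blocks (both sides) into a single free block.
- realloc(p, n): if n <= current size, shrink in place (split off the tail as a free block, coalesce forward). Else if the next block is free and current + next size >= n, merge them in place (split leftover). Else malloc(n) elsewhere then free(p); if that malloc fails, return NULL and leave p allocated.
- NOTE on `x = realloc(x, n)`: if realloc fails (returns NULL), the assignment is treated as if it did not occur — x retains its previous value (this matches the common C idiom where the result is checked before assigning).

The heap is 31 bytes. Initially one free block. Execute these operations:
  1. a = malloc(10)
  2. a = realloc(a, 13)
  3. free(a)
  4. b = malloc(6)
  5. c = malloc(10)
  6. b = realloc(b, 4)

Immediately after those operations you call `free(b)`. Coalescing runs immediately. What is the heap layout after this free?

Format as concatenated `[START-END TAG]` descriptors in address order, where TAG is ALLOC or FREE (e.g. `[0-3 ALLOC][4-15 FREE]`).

Answer: [0-5 FREE][6-15 ALLOC][16-30 FREE]

Derivation:
Op 1: a = malloc(10) -> a = 0; heap: [0-9 ALLOC][10-30 FREE]
Op 2: a = realloc(a, 13) -> a = 0; heap: [0-12 ALLOC][13-30 FREE]
Op 3: free(a) -> (freed a); heap: [0-30 FREE]
Op 4: b = malloc(6) -> b = 0; heap: [0-5 ALLOC][6-30 FREE]
Op 5: c = malloc(10) -> c = 6; heap: [0-5 ALLOC][6-15 ALLOC][16-30 FREE]
Op 6: b = realloc(b, 4) -> b = 0; heap: [0-3 ALLOC][4-5 FREE][6-15 ALLOC][16-30 FREE]
free(b): b = 0 -> block [0-3 ALLOC]; mark free, coalesce with adjacent free neighbors -> [0-5 FREE][6-15 ALLOC][16-30 FREE]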